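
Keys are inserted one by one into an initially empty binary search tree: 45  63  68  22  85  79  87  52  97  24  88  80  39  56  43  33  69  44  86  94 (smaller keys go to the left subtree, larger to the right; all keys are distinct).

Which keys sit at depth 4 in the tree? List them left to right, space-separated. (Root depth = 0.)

Insert 45: tree is empty, so 45 becomes the root.
Insert 63: 63 > 45 → go right. Place as right child of 45.
Insert 68: 68 > 45 → go right; 68 > 63 → go right. Place as right child of 63.
Insert 22: 22 < 45 → go left. Place as left child of 45.
Insert 85: 85 > 45 → go right; 85 > 63 → go right; 85 > 68 → go right. Place as right child of 68.
Insert 79: 79 > 45 → go right; 79 > 63 → go right; 79 > 68 → go right; 79 < 85 → go left. Place as left child of 85.
Insert 87: 87 > 45 → go right; 87 > 63 → go right; 87 > 68 → go right; 87 > 85 → go right. Place as right child of 85.
Insert 52: 52 > 45 → go right; 52 < 63 → go left. Place as left child of 63.
Insert 97: 97 > 45 → go right; 97 > 63 → go right; 97 > 68 → go right; 97 > 85 → go right; 97 > 87 → go right. Place as right child of 87.
Insert 24: 24 < 45 → go left; 24 > 22 → go right. Place as right child of 22.
Insert 88: 88 > 45 → go right; 88 > 63 → go right; 88 > 68 → go right; 88 > 85 → go right; 88 > 87 → go right; 88 < 97 → go left. Place as left child of 97.
Insert 80: 80 > 45 → go right; 80 > 63 → go right; 80 > 68 → go right; 80 < 85 → go left; 80 > 79 → go right. Place as right child of 79.
Insert 39: 39 < 45 → go left; 39 > 22 → go right; 39 > 24 → go right. Place as right child of 24.
Insert 56: 56 > 45 → go right; 56 < 63 → go left; 56 > 52 → go right. Place as right child of 52.
Insert 43: 43 < 45 → go left; 43 > 22 → go right; 43 > 24 → go right; 43 > 39 → go right. Place as right child of 39.
Insert 33: 33 < 45 → go left; 33 > 22 → go right; 33 > 24 → go right; 33 < 39 → go left. Place as left child of 39.
Insert 69: 69 > 45 → go right; 69 > 63 → go right; 69 > 68 → go right; 69 < 85 → go left; 69 < 79 → go left. Place as left child of 79.
Insert 44: 44 < 45 → go left; 44 > 22 → go right; 44 > 24 → go right; 44 > 39 → go right; 44 > 43 → go right. Place as right child of 43.
Insert 86: 86 > 45 → go right; 86 > 63 → go right; 86 > 68 → go right; 86 > 85 → go right; 86 < 87 → go left. Place as left child of 87.
Insert 94: 94 > 45 → go right; 94 > 63 → go right; 94 > 68 → go right; 94 > 85 → go right; 94 > 87 → go right; 94 < 97 → go left; 94 > 88 → go right. Place as right child of 88.

33 43 79 87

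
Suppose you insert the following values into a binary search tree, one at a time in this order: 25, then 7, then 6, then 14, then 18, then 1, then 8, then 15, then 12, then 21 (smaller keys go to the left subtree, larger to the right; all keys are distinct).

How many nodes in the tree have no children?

Insert 25: tree is empty, so 25 becomes the root.
Insert 7: 7 < 25 → go left. Place as left child of 25.
Insert 6: 6 < 25 → go left; 6 < 7 → go left. Place as left child of 7.
Insert 14: 14 < 25 → go left; 14 > 7 → go right. Place as right child of 7.
Insert 18: 18 < 25 → go left; 18 > 7 → go right; 18 > 14 → go right. Place as right child of 14.
Insert 1: 1 < 25 → go left; 1 < 7 → go left; 1 < 6 → go left. Place as left child of 6.
Insert 8: 8 < 25 → go left; 8 > 7 → go right; 8 < 14 → go left. Place as left child of 14.
Insert 15: 15 < 25 → go left; 15 > 7 → go right; 15 > 14 → go right; 15 < 18 → go left. Place as left child of 18.
Insert 12: 12 < 25 → go left; 12 > 7 → go right; 12 < 14 → go left; 12 > 8 → go right. Place as right child of 8.
Insert 21: 21 < 25 → go left; 21 > 7 → go right; 21 > 14 → go right; 21 > 18 → go right. Place as right child of 18.

Leaves: 1, 12, 15, 21 — 4 in total.

4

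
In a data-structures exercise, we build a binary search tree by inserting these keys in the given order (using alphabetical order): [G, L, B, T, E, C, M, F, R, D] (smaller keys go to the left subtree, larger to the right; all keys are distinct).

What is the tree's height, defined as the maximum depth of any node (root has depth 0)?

4

Insert G: tree is empty, so G becomes the root.
Insert L: L > G → go right. Place as right child of G.
Insert B: B < G → go left. Place as left child of G.
Insert T: T > G → go right; T > L → go right. Place as right child of L.
Insert E: E < G → go left; E > B → go right. Place as right child of B.
Insert C: C < G → go left; C > B → go right; C < E → go left. Place as left child of E.
Insert M: M > G → go right; M > L → go right; M < T → go left. Place as left child of T.
Insert F: F < G → go left; F > B → go right; F > E → go right. Place as right child of E.
Insert R: R > G → go right; R > L → go right; R < T → go left; R > M → go right. Place as right child of M.
Insert D: D < G → go left; D > B → go right; D < E → go left; D > C → go right. Place as right child of C.

The deepest node is R at depth 4.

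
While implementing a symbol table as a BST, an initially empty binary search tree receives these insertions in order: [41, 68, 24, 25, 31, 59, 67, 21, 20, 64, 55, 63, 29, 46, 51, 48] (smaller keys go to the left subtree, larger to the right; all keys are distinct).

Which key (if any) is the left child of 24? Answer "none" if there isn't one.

21

Insert 41: tree is empty, so 41 becomes the root.
Insert 68: 68 > 41 → go right. Place as right child of 41.
Insert 24: 24 < 41 → go left. Place as left child of 41.
Insert 25: 25 < 41 → go left; 25 > 24 → go right. Place as right child of 24.
Insert 31: 31 < 41 → go left; 31 > 24 → go right; 31 > 25 → go right. Place as right child of 25.
Insert 59: 59 > 41 → go right; 59 < 68 → go left. Place as left child of 68.
Insert 67: 67 > 41 → go right; 67 < 68 → go left; 67 > 59 → go right. Place as right child of 59.
Insert 21: 21 < 41 → go left; 21 < 24 → go left. Place as left child of 24.
Insert 20: 20 < 41 → go left; 20 < 24 → go left; 20 < 21 → go left. Place as left child of 21.
Insert 64: 64 > 41 → go right; 64 < 68 → go left; 64 > 59 → go right; 64 < 67 → go left. Place as left child of 67.
Insert 55: 55 > 41 → go right; 55 < 68 → go left; 55 < 59 → go left. Place as left child of 59.
Insert 63: 63 > 41 → go right; 63 < 68 → go left; 63 > 59 → go right; 63 < 67 → go left; 63 < 64 → go left. Place as left child of 64.
Insert 29: 29 < 41 → go left; 29 > 24 → go right; 29 > 25 → go right; 29 < 31 → go left. Place as left child of 31.
Insert 46: 46 > 41 → go right; 46 < 68 → go left; 46 < 59 → go left; 46 < 55 → go left. Place as left child of 55.
Insert 51: 51 > 41 → go right; 51 < 68 → go left; 51 < 59 → go left; 51 < 55 → go left; 51 > 46 → go right. Place as right child of 46.
Insert 48: 48 > 41 → go right; 48 < 68 → go left; 48 < 59 → go left; 48 < 55 → go left; 48 > 46 → go right; 48 < 51 → go left. Place as left child of 51.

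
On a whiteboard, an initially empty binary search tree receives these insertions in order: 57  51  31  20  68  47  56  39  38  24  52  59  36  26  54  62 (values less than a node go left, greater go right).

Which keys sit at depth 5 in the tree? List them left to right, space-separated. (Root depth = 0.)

57: root
51: left child of 57 (depth 1)
31: left child of 51 (depth 2)
20: left child of 31 (depth 3)
68: right child of 57 (depth 1)
47: right child of 31 (depth 3)
56: right child of 51 (depth 2)
39: left child of 47 (depth 4)
38: left child of 39 (depth 5)
24: right child of 20 (depth 4)
52: left child of 56 (depth 3)
59: left child of 68 (depth 2)
36: left child of 38 (depth 6)
26: right child of 24 (depth 5)
54: right child of 52 (depth 4)
62: right child of 59 (depth 3)

26 38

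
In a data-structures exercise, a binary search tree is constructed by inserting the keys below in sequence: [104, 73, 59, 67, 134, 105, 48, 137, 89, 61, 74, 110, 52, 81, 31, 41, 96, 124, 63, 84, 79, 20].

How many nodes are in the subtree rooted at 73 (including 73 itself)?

Resulting structure (node: left, right):
  104: L=73, R=134
  73: L=59, R=89
  59: L=48, R=67
  67: L=61, R=–
  134: L=105, R=137
  105: L=–, R=110
  48: L=31, R=52
  137: L=–, R=–
  89: L=74, R=96
  61: L=–, R=63
  74: L=–, R=81
  110: L=–, R=124
  52: L=–, R=–
  81: L=79, R=84
  31: L=20, R=41
  41: L=–, R=–
  96: L=–, R=–
  124: L=–, R=–
  63: L=–, R=–
  84: L=–, R=–
  79: L=–, R=–
  20: L=–, R=–

Subtree rooted at 73 contains: 73, 59, 48, 31, 20, 41, 52, 67, 61, 63, 89, 74, 81, 79, 84, 96 — 16 nodes.

16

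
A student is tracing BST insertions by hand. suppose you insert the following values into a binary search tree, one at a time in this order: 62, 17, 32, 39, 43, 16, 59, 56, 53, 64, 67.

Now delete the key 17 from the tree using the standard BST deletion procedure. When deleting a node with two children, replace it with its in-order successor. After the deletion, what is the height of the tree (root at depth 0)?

6

Resulting structure (node: left, right):
  62: L=17, R=64
  17: L=16, R=32
  32: L=–, R=39
  39: L=–, R=43
  43: L=–, R=59
  16: L=–, R=–
  59: L=56, R=–
  56: L=53, R=–
  53: L=–, R=–
  64: L=–, R=67
  67: L=–, R=–

Delete 17 (two children — replace with in-order successor).
After deletion, deepest node is 53 at depth 6.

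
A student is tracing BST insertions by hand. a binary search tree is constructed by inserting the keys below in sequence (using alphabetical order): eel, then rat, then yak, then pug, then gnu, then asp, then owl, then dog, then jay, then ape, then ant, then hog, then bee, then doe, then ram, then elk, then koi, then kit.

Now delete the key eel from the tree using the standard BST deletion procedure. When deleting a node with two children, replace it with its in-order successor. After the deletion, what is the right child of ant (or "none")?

eel: root
rat: right child of eel (depth 1)
yak: right child of rat (depth 2)
pug: left child of rat (depth 2)
gnu: left child of pug (depth 3)
asp: left child of eel (depth 1)
owl: right child of gnu (depth 4)
dog: right child of asp (depth 2)
jay: left child of owl (depth 5)
ape: left child of asp (depth 2)
ant: left child of ape (depth 3)
hog: left child of jay (depth 6)
bee: left child of dog (depth 3)
doe: right child of bee (depth 4)
ram: right child of pug (depth 3)
elk: left child of gnu (depth 4)
koi: right child of jay (depth 6)
kit: left child of koi (depth 7)

Delete eel (two children — replace with in-order successor).
After deletion, ant's right child: none.

none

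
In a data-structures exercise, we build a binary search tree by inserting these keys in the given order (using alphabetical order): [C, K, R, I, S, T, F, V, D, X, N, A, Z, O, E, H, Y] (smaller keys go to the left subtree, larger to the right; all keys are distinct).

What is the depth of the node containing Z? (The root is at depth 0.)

Resulting structure (node: left, right):
  C: L=A, R=K
  K: L=I, R=R
  R: L=N, R=S
  I: L=F, R=–
  S: L=–, R=T
  T: L=–, R=V
  F: L=D, R=H
  V: L=–, R=X
  D: L=–, R=E
  X: L=–, R=Z
  N: L=–, R=O
  A: L=–, R=–
  Z: L=Y, R=–
  O: L=–, R=–
  E: L=–, R=–
  H: L=–, R=–
  Y: L=–, R=–

Path to Z: C → K → R → S → T → V → X → Z, which is 7 edges.

7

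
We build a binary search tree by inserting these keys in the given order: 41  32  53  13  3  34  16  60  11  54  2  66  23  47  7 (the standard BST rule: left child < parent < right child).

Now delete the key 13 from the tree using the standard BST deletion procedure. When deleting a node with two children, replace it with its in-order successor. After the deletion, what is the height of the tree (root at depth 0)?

5

Insert 41: tree is empty, so 41 becomes the root.
Insert 32: 32 < 41 → go left. Place as left child of 41.
Insert 53: 53 > 41 → go right. Place as right child of 41.
Insert 13: 13 < 41 → go left; 13 < 32 → go left. Place as left child of 32.
Insert 3: 3 < 41 → go left; 3 < 32 → go left; 3 < 13 → go left. Place as left child of 13.
Insert 34: 34 < 41 → go left; 34 > 32 → go right. Place as right child of 32.
Insert 16: 16 < 41 → go left; 16 < 32 → go left; 16 > 13 → go right. Place as right child of 13.
Insert 60: 60 > 41 → go right; 60 > 53 → go right. Place as right child of 53.
Insert 11: 11 < 41 → go left; 11 < 32 → go left; 11 < 13 → go left; 11 > 3 → go right. Place as right child of 3.
Insert 54: 54 > 41 → go right; 54 > 53 → go right; 54 < 60 → go left. Place as left child of 60.
Insert 2: 2 < 41 → go left; 2 < 32 → go left; 2 < 13 → go left; 2 < 3 → go left. Place as left child of 3.
Insert 66: 66 > 41 → go right; 66 > 53 → go right; 66 > 60 → go right. Place as right child of 60.
Insert 23: 23 < 41 → go left; 23 < 32 → go left; 23 > 13 → go right; 23 > 16 → go right. Place as right child of 16.
Insert 47: 47 > 41 → go right; 47 < 53 → go left. Place as left child of 53.
Insert 7: 7 < 41 → go left; 7 < 32 → go left; 7 < 13 → go left; 7 > 3 → go right; 7 < 11 → go left. Place as left child of 11.

Delete 13 (two children — replace with in-order successor).
After deletion, deepest node is 7 at depth 5.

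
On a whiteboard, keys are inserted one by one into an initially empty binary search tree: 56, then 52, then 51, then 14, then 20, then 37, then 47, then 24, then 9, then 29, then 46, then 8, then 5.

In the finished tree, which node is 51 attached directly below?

Resulting structure (node: left, right):
  56: L=52, R=–
  52: L=51, R=–
  51: L=14, R=–
  14: L=9, R=20
  20: L=–, R=37
  37: L=24, R=47
  47: L=46, R=–
  24: L=–, R=29
  9: L=8, R=–
  29: L=–, R=–
  46: L=–, R=–
  8: L=5, R=–
  5: L=–, R=–

52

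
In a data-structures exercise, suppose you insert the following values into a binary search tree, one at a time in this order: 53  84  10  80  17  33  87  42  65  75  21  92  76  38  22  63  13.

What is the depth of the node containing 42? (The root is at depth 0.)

4

Insert 53: tree is empty, so 53 becomes the root.
Insert 84: 84 > 53 → go right. Place as right child of 53.
Insert 10: 10 < 53 → go left. Place as left child of 53.
Insert 80: 80 > 53 → go right; 80 < 84 → go left. Place as left child of 84.
Insert 17: 17 < 53 → go left; 17 > 10 → go right. Place as right child of 10.
Insert 33: 33 < 53 → go left; 33 > 10 → go right; 33 > 17 → go right. Place as right child of 17.
Insert 87: 87 > 53 → go right; 87 > 84 → go right. Place as right child of 84.
Insert 42: 42 < 53 → go left; 42 > 10 → go right; 42 > 17 → go right; 42 > 33 → go right. Place as right child of 33.
Insert 65: 65 > 53 → go right; 65 < 84 → go left; 65 < 80 → go left. Place as left child of 80.
Insert 75: 75 > 53 → go right; 75 < 84 → go left; 75 < 80 → go left; 75 > 65 → go right. Place as right child of 65.
Insert 21: 21 < 53 → go left; 21 > 10 → go right; 21 > 17 → go right; 21 < 33 → go left. Place as left child of 33.
Insert 92: 92 > 53 → go right; 92 > 84 → go right; 92 > 87 → go right. Place as right child of 87.
Insert 76: 76 > 53 → go right; 76 < 84 → go left; 76 < 80 → go left; 76 > 65 → go right; 76 > 75 → go right. Place as right child of 75.
Insert 38: 38 < 53 → go left; 38 > 10 → go right; 38 > 17 → go right; 38 > 33 → go right; 38 < 42 → go left. Place as left child of 42.
Insert 22: 22 < 53 → go left; 22 > 10 → go right; 22 > 17 → go right; 22 < 33 → go left; 22 > 21 → go right. Place as right child of 21.
Insert 63: 63 > 53 → go right; 63 < 84 → go left; 63 < 80 → go left; 63 < 65 → go left. Place as left child of 65.
Insert 13: 13 < 53 → go left; 13 > 10 → go right; 13 < 17 → go left. Place as left child of 17.

Path to 42: 53 → 10 → 17 → 33 → 42, which is 4 edges.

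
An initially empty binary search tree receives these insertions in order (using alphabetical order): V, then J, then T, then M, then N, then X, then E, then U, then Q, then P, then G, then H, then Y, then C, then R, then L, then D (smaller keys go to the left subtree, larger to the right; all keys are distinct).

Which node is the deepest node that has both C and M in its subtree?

Insert V: tree is empty, so V becomes the root.
Insert J: J < V → go left. Place as left child of V.
Insert T: T < V → go left; T > J → go right. Place as right child of J.
Insert M: M < V → go left; M > J → go right; M < T → go left. Place as left child of T.
Insert N: N < V → go left; N > J → go right; N < T → go left; N > M → go right. Place as right child of M.
Insert X: X > V → go right. Place as right child of V.
Insert E: E < V → go left; E < J → go left. Place as left child of J.
Insert U: U < V → go left; U > J → go right; U > T → go right. Place as right child of T.
Insert Q: Q < V → go left; Q > J → go right; Q < T → go left; Q > M → go right; Q > N → go right. Place as right child of N.
Insert P: P < V → go left; P > J → go right; P < T → go left; P > M → go right; P > N → go right; P < Q → go left. Place as left child of Q.
Insert G: G < V → go left; G < J → go left; G > E → go right. Place as right child of E.
Insert H: H < V → go left; H < J → go left; H > E → go right; H > G → go right. Place as right child of G.
Insert Y: Y > V → go right; Y > X → go right. Place as right child of X.
Insert C: C < V → go left; C < J → go left; C < E → go left. Place as left child of E.
Insert R: R < V → go left; R > J → go right; R < T → go left; R > M → go right; R > N → go right; R > Q → go right. Place as right child of Q.
Insert L: L < V → go left; L > J → go right; L < T → go left; L < M → go left. Place as left child of M.
Insert D: D < V → go left; D < J → go left; D < E → go left; D > C → go right. Place as right child of C.

Path to C: V → J → E → C
Path to M: V → J → T → M
The paths share a prefix ending at J, then split left and right.

J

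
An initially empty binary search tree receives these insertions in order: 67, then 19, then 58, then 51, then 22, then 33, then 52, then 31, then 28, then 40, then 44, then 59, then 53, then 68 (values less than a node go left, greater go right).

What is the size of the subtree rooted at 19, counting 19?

12

Insert 67: tree is empty, so 67 becomes the root.
Insert 19: 19 < 67 → go left. Place as left child of 67.
Insert 58: 58 < 67 → go left; 58 > 19 → go right. Place as right child of 19.
Insert 51: 51 < 67 → go left; 51 > 19 → go right; 51 < 58 → go left. Place as left child of 58.
Insert 22: 22 < 67 → go left; 22 > 19 → go right; 22 < 58 → go left; 22 < 51 → go left. Place as left child of 51.
Insert 33: 33 < 67 → go left; 33 > 19 → go right; 33 < 58 → go left; 33 < 51 → go left; 33 > 22 → go right. Place as right child of 22.
Insert 52: 52 < 67 → go left; 52 > 19 → go right; 52 < 58 → go left; 52 > 51 → go right. Place as right child of 51.
Insert 31: 31 < 67 → go left; 31 > 19 → go right; 31 < 58 → go left; 31 < 51 → go left; 31 > 22 → go right; 31 < 33 → go left. Place as left child of 33.
Insert 28: 28 < 67 → go left; 28 > 19 → go right; 28 < 58 → go left; 28 < 51 → go left; 28 > 22 → go right; 28 < 33 → go left; 28 < 31 → go left. Place as left child of 31.
Insert 40: 40 < 67 → go left; 40 > 19 → go right; 40 < 58 → go left; 40 < 51 → go left; 40 > 22 → go right; 40 > 33 → go right. Place as right child of 33.
Insert 44: 44 < 67 → go left; 44 > 19 → go right; 44 < 58 → go left; 44 < 51 → go left; 44 > 22 → go right; 44 > 33 → go right; 44 > 40 → go right. Place as right child of 40.
Insert 59: 59 < 67 → go left; 59 > 19 → go right; 59 > 58 → go right. Place as right child of 58.
Insert 53: 53 < 67 → go left; 53 > 19 → go right; 53 < 58 → go left; 53 > 51 → go right; 53 > 52 → go right. Place as right child of 52.
Insert 68: 68 > 67 → go right. Place as right child of 67.

Subtree rooted at 19 contains: 19, 58, 51, 22, 33, 31, 28, 40, 44, 52, 53, 59 — 12 nodes.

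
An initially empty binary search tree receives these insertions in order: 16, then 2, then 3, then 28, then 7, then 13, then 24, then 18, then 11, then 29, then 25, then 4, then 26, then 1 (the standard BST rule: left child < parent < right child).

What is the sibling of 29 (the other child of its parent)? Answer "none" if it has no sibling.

16: root
2: left child of 16 (depth 1)
3: right child of 2 (depth 2)
28: right child of 16 (depth 1)
7: right child of 3 (depth 3)
13: right child of 7 (depth 4)
24: left child of 28 (depth 2)
18: left child of 24 (depth 3)
11: left child of 13 (depth 5)
29: right child of 28 (depth 2)
25: right child of 24 (depth 3)
4: left child of 7 (depth 4)
26: right child of 25 (depth 4)
1: left child of 2 (depth 2)

29's parent is 28; the other child of 28 is 24.

24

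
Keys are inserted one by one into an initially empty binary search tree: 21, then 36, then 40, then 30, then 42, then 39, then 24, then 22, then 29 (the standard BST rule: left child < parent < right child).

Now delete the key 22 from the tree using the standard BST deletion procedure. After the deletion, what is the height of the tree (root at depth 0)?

4

21: root
36: right child of 21 (depth 1)
40: right child of 36 (depth 2)
30: left child of 36 (depth 2)
42: right child of 40 (depth 3)
39: left child of 40 (depth 3)
24: left child of 30 (depth 3)
22: left child of 24 (depth 4)
29: right child of 24 (depth 4)

Delete 22 (at most one child — splice it out).
After deletion, deepest node is 29 at depth 4.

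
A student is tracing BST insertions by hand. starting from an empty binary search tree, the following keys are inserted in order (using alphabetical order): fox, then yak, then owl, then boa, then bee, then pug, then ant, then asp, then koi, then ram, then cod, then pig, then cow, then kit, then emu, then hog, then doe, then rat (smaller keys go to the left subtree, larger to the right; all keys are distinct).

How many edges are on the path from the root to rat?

Resulting structure (node: left, right):
  fox: L=boa, R=yak
  yak: L=owl, R=–
  owl: L=koi, R=pug
  boa: L=bee, R=cod
  bee: L=ant, R=–
  pug: L=pig, R=ram
  ant: L=–, R=asp
  asp: L=–, R=–
  koi: L=kit, R=–
  ram: L=–, R=rat
  cod: L=–, R=cow
  pig: L=–, R=–
  cow: L=–, R=emu
  kit: L=hog, R=–
  emu: L=doe, R=–
  hog: L=–, R=–
  doe: L=–, R=–
  rat: L=–, R=–

Path to rat: fox → yak → owl → pug → ram → rat, which is 5 edges.

5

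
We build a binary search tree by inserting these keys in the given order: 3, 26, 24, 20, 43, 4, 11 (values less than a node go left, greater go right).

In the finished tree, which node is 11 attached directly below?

4

Insert 3: tree is empty, so 3 becomes the root.
Insert 26: 26 > 3 → go right. Place as right child of 3.
Insert 24: 24 > 3 → go right; 24 < 26 → go left. Place as left child of 26.
Insert 20: 20 > 3 → go right; 20 < 26 → go left; 20 < 24 → go left. Place as left child of 24.
Insert 43: 43 > 3 → go right; 43 > 26 → go right. Place as right child of 26.
Insert 4: 4 > 3 → go right; 4 < 26 → go left; 4 < 24 → go left; 4 < 20 → go left. Place as left child of 20.
Insert 11: 11 > 3 → go right; 11 < 26 → go left; 11 < 24 → go left; 11 < 20 → go left; 11 > 4 → go right. Place as right child of 4.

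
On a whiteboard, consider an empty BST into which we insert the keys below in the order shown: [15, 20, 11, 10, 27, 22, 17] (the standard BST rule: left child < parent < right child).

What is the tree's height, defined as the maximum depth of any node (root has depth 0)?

3

15: root
20: right child of 15 (depth 1)
11: left child of 15 (depth 1)
10: left child of 11 (depth 2)
27: right child of 20 (depth 2)
22: left child of 27 (depth 3)
17: left child of 20 (depth 2)

The deepest node is 22 at depth 3.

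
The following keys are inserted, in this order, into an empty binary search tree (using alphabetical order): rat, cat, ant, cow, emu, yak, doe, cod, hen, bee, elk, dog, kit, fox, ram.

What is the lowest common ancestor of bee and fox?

rat: root
cat: left child of rat (depth 1)
ant: left child of cat (depth 2)
cow: right child of cat (depth 2)
emu: right child of cow (depth 3)
yak: right child of rat (depth 1)
doe: left child of emu (depth 4)
cod: left child of cow (depth 3)
hen: right child of emu (depth 4)
bee: right child of ant (depth 3)
elk: right child of doe (depth 5)
dog: left child of elk (depth 6)
kit: right child of hen (depth 5)
fox: left child of hen (depth 5)
ram: right child of kit (depth 6)

Path to bee: rat → cat → ant → bee
Path to fox: rat → cat → cow → emu → hen → fox
The paths share a prefix ending at cat, then split left and right.

cat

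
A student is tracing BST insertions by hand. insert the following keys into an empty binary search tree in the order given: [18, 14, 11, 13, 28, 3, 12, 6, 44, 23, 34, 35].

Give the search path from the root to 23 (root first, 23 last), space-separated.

18 28 23

Resulting structure (node: left, right):
  18: L=14, R=28
  14: L=11, R=–
  11: L=3, R=13
  13: L=12, R=–
  28: L=23, R=44
  3: L=–, R=6
  12: L=–, R=–
  6: L=–, R=–
  44: L=34, R=–
  23: L=–, R=–
  34: L=–, R=35
  35: L=–, R=–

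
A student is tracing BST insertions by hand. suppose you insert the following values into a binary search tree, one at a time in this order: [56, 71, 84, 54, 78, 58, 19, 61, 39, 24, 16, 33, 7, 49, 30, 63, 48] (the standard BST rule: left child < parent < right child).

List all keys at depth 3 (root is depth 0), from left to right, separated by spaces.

Insert 56: tree is empty, so 56 becomes the root.
Insert 71: 71 > 56 → go right. Place as right child of 56.
Insert 84: 84 > 56 → go right; 84 > 71 → go right. Place as right child of 71.
Insert 54: 54 < 56 → go left. Place as left child of 56.
Insert 78: 78 > 56 → go right; 78 > 71 → go right; 78 < 84 → go left. Place as left child of 84.
Insert 58: 58 > 56 → go right; 58 < 71 → go left. Place as left child of 71.
Insert 19: 19 < 56 → go left; 19 < 54 → go left. Place as left child of 54.
Insert 61: 61 > 56 → go right; 61 < 71 → go left; 61 > 58 → go right. Place as right child of 58.
Insert 39: 39 < 56 → go left; 39 < 54 → go left; 39 > 19 → go right. Place as right child of 19.
Insert 24: 24 < 56 → go left; 24 < 54 → go left; 24 > 19 → go right; 24 < 39 → go left. Place as left child of 39.
Insert 16: 16 < 56 → go left; 16 < 54 → go left; 16 < 19 → go left. Place as left child of 19.
Insert 33: 33 < 56 → go left; 33 < 54 → go left; 33 > 19 → go right; 33 < 39 → go left; 33 > 24 → go right. Place as right child of 24.
Insert 7: 7 < 56 → go left; 7 < 54 → go left; 7 < 19 → go left; 7 < 16 → go left. Place as left child of 16.
Insert 49: 49 < 56 → go left; 49 < 54 → go left; 49 > 19 → go right; 49 > 39 → go right. Place as right child of 39.
Insert 30: 30 < 56 → go left; 30 < 54 → go left; 30 > 19 → go right; 30 < 39 → go left; 30 > 24 → go right; 30 < 33 → go left. Place as left child of 33.
Insert 63: 63 > 56 → go right; 63 < 71 → go left; 63 > 58 → go right; 63 > 61 → go right. Place as right child of 61.
Insert 48: 48 < 56 → go left; 48 < 54 → go left; 48 > 19 → go right; 48 > 39 → go right; 48 < 49 → go left. Place as left child of 49.

16 39 61 78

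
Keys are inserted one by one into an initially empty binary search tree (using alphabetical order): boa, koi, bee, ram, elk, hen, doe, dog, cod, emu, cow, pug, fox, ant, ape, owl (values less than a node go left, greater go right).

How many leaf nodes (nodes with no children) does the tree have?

5

boa: root
koi: right child of boa (depth 1)
bee: left child of boa (depth 1)
ram: right child of koi (depth 2)
elk: left child of koi (depth 2)
hen: right child of elk (depth 3)
doe: left child of elk (depth 3)
dog: right child of doe (depth 4)
cod: left child of doe (depth 4)
emu: left child of hen (depth 4)
cow: right child of cod (depth 5)
pug: left child of ram (depth 3)
fox: right child of emu (depth 5)
ant: left child of bee (depth 2)
ape: right child of ant (depth 3)
owl: left child of pug (depth 4)

Leaves: ape, cow, dog, fox, owl — 5 in total.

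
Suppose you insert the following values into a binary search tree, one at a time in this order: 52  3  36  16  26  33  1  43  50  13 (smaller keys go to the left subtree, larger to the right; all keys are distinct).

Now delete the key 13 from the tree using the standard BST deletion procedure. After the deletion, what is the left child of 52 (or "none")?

Insert 52: tree is empty, so 52 becomes the root.
Insert 3: 3 < 52 → go left. Place as left child of 52.
Insert 36: 36 < 52 → go left; 36 > 3 → go right. Place as right child of 3.
Insert 16: 16 < 52 → go left; 16 > 3 → go right; 16 < 36 → go left. Place as left child of 36.
Insert 26: 26 < 52 → go left; 26 > 3 → go right; 26 < 36 → go left; 26 > 16 → go right. Place as right child of 16.
Insert 33: 33 < 52 → go left; 33 > 3 → go right; 33 < 36 → go left; 33 > 16 → go right; 33 > 26 → go right. Place as right child of 26.
Insert 1: 1 < 52 → go left; 1 < 3 → go left. Place as left child of 3.
Insert 43: 43 < 52 → go left; 43 > 3 → go right; 43 > 36 → go right. Place as right child of 36.
Insert 50: 50 < 52 → go left; 50 > 3 → go right; 50 > 36 → go right; 50 > 43 → go right. Place as right child of 43.
Insert 13: 13 < 52 → go left; 13 > 3 → go right; 13 < 36 → go left; 13 < 16 → go left. Place as left child of 16.

Delete 13 (at most one child — splice it out).
After deletion, 52's left child: 3.

3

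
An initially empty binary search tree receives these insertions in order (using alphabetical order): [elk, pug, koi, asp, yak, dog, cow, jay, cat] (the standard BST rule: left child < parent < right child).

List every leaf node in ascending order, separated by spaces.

Insert elk: tree is empty, so elk becomes the root.
Insert pug: pug > elk → go right. Place as right child of elk.
Insert koi: koi > elk → go right; koi < pug → go left. Place as left child of pug.
Insert asp: asp < elk → go left. Place as left child of elk.
Insert yak: yak > elk → go right; yak > pug → go right. Place as right child of pug.
Insert dog: dog < elk → go left; dog > asp → go right. Place as right child of asp.
Insert cow: cow < elk → go left; cow > asp → go right; cow < dog → go left. Place as left child of dog.
Insert jay: jay > elk → go right; jay < pug → go left; jay < koi → go left. Place as left child of koi.
Insert cat: cat < elk → go left; cat > asp → go right; cat < dog → go left; cat < cow → go left. Place as left child of cow.

cat jay yak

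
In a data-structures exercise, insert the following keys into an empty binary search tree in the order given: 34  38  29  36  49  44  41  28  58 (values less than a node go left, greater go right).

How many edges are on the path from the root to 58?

34: root
38: right child of 34 (depth 1)
29: left child of 34 (depth 1)
36: left child of 38 (depth 2)
49: right child of 38 (depth 2)
44: left child of 49 (depth 3)
41: left child of 44 (depth 4)
28: left child of 29 (depth 2)
58: right child of 49 (depth 3)

Path to 58: 34 → 38 → 49 → 58, which is 3 edges.

3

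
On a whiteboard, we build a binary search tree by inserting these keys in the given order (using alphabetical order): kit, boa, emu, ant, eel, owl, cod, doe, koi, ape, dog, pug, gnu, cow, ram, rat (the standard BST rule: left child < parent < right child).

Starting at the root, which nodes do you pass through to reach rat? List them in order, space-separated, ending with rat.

Insert kit: tree is empty, so kit becomes the root.
Insert boa: boa < kit → go left. Place as left child of kit.
Insert emu: emu < kit → go left; emu > boa → go right. Place as right child of boa.
Insert ant: ant < kit → go left; ant < boa → go left. Place as left child of boa.
Insert eel: eel < kit → go left; eel > boa → go right; eel < emu → go left. Place as left child of emu.
Insert owl: owl > kit → go right. Place as right child of kit.
Insert cod: cod < kit → go left; cod > boa → go right; cod < emu → go left; cod < eel → go left. Place as left child of eel.
Insert doe: doe < kit → go left; doe > boa → go right; doe < emu → go left; doe < eel → go left; doe > cod → go right. Place as right child of cod.
Insert koi: koi > kit → go right; koi < owl → go left. Place as left child of owl.
Insert ape: ape < kit → go left; ape < boa → go left; ape > ant → go right. Place as right child of ant.
Insert dog: dog < kit → go left; dog > boa → go right; dog < emu → go left; dog < eel → go left; dog > cod → go right; dog > doe → go right. Place as right child of doe.
Insert pug: pug > kit → go right; pug > owl → go right. Place as right child of owl.
Insert gnu: gnu < kit → go left; gnu > boa → go right; gnu > emu → go right. Place as right child of emu.
Insert cow: cow < kit → go left; cow > boa → go right; cow < emu → go left; cow < eel → go left; cow > cod → go right; cow < doe → go left. Place as left child of doe.
Insert ram: ram > kit → go right; ram > owl → go right; ram > pug → go right. Place as right child of pug.
Insert rat: rat > kit → go right; rat > owl → go right; rat > pug → go right; rat > ram → go right. Place as right child of ram.

kit owl pug ram rat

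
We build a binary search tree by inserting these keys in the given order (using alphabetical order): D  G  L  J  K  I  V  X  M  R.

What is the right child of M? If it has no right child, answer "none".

D: root
G: right child of D (depth 1)
L: right child of G (depth 2)
J: left child of L (depth 3)
K: right child of J (depth 4)
I: left child of J (depth 4)
V: right child of L (depth 3)
X: right child of V (depth 4)
M: left child of V (depth 4)
R: right child of M (depth 5)

R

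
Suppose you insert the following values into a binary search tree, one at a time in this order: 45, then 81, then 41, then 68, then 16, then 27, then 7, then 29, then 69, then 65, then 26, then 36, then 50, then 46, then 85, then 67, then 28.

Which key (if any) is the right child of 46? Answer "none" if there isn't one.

none

Insert 45: tree is empty, so 45 becomes the root.
Insert 81: 81 > 45 → go right. Place as right child of 45.
Insert 41: 41 < 45 → go left. Place as left child of 45.
Insert 68: 68 > 45 → go right; 68 < 81 → go left. Place as left child of 81.
Insert 16: 16 < 45 → go left; 16 < 41 → go left. Place as left child of 41.
Insert 27: 27 < 45 → go left; 27 < 41 → go left; 27 > 16 → go right. Place as right child of 16.
Insert 7: 7 < 45 → go left; 7 < 41 → go left; 7 < 16 → go left. Place as left child of 16.
Insert 29: 29 < 45 → go left; 29 < 41 → go left; 29 > 16 → go right; 29 > 27 → go right. Place as right child of 27.
Insert 69: 69 > 45 → go right; 69 < 81 → go left; 69 > 68 → go right. Place as right child of 68.
Insert 65: 65 > 45 → go right; 65 < 81 → go left; 65 < 68 → go left. Place as left child of 68.
Insert 26: 26 < 45 → go left; 26 < 41 → go left; 26 > 16 → go right; 26 < 27 → go left. Place as left child of 27.
Insert 36: 36 < 45 → go left; 36 < 41 → go left; 36 > 16 → go right; 36 > 27 → go right; 36 > 29 → go right. Place as right child of 29.
Insert 50: 50 > 45 → go right; 50 < 81 → go left; 50 < 68 → go left; 50 < 65 → go left. Place as left child of 65.
Insert 46: 46 > 45 → go right; 46 < 81 → go left; 46 < 68 → go left; 46 < 65 → go left; 46 < 50 → go left. Place as left child of 50.
Insert 85: 85 > 45 → go right; 85 > 81 → go right. Place as right child of 81.
Insert 67: 67 > 45 → go right; 67 < 81 → go left; 67 < 68 → go left; 67 > 65 → go right. Place as right child of 65.
Insert 28: 28 < 45 → go left; 28 < 41 → go left; 28 > 16 → go right; 28 > 27 → go right; 28 < 29 → go left. Place as left child of 29.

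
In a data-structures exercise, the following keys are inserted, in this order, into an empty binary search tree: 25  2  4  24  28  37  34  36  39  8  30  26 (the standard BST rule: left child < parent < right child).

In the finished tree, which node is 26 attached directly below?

Resulting structure (node: left, right):
  25: L=2, R=28
  2: L=–, R=4
  4: L=–, R=24
  24: L=8, R=–
  28: L=26, R=37
  37: L=34, R=39
  34: L=30, R=36
  36: L=–, R=–
  39: L=–, R=–
  8: L=–, R=–
  30: L=–, R=–
  26: L=–, R=–

28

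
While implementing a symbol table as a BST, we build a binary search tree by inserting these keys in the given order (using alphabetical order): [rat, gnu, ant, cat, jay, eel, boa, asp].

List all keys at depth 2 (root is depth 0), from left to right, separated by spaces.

rat: root
gnu: left child of rat (depth 1)
ant: left child of gnu (depth 2)
cat: right child of ant (depth 3)
jay: right child of gnu (depth 2)
eel: right child of cat (depth 4)
boa: left child of cat (depth 4)
asp: left child of boa (depth 5)

ant jay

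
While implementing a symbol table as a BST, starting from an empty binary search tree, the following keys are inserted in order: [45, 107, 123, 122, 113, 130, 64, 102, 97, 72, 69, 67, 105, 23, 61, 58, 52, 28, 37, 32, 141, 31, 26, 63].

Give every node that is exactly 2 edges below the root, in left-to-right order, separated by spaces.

Resulting structure (node: left, right):
  45: L=23, R=107
  107: L=64, R=123
  123: L=122, R=130
  122: L=113, R=–
  113: L=–, R=–
  130: L=–, R=141
  64: L=61, R=102
  102: L=97, R=105
  97: L=72, R=–
  72: L=69, R=–
  69: L=67, R=–
  67: L=–, R=–
  105: L=–, R=–
  23: L=–, R=28
  61: L=58, R=63
  58: L=52, R=–
  52: L=–, R=–
  28: L=26, R=37
  37: L=32, R=–
  32: L=31, R=–
  141: L=–, R=–
  31: L=–, R=–
  26: L=–, R=–
  63: L=–, R=–

28 64 123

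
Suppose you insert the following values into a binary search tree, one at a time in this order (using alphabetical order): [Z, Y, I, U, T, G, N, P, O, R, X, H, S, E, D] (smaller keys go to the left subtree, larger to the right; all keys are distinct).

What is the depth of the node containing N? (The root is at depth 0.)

Z: root
Y: left child of Z (depth 1)
I: left child of Y (depth 2)
U: right child of I (depth 3)
T: left child of U (depth 4)
G: left child of I (depth 3)
N: left child of T (depth 5)
P: right child of N (depth 6)
O: left child of P (depth 7)
R: right child of P (depth 7)
X: right child of U (depth 4)
H: right child of G (depth 4)
S: right child of R (depth 8)
E: left child of G (depth 4)
D: left child of E (depth 5)

Path to N: Z → Y → I → U → T → N, which is 5 edges.

5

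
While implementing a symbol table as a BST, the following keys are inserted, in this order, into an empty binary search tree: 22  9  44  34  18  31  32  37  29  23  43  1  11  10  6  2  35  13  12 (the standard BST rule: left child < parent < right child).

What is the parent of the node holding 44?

22

22: root
9: left child of 22 (depth 1)
44: right child of 22 (depth 1)
34: left child of 44 (depth 2)
18: right child of 9 (depth 2)
31: left child of 34 (depth 3)
32: right child of 31 (depth 4)
37: right child of 34 (depth 3)
29: left child of 31 (depth 4)
23: left child of 29 (depth 5)
43: right child of 37 (depth 4)
1: left child of 9 (depth 2)
11: left child of 18 (depth 3)
10: left child of 11 (depth 4)
6: right child of 1 (depth 3)
2: left child of 6 (depth 4)
35: left child of 37 (depth 4)
13: right child of 11 (depth 4)
12: left child of 13 (depth 5)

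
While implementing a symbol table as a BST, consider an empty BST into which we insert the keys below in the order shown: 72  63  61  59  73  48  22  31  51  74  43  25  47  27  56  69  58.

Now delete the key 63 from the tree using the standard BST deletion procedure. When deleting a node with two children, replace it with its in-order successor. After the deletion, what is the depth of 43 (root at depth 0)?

7

Resulting structure (node: left, right):
  72: L=63, R=73
  63: L=61, R=69
  61: L=59, R=–
  59: L=48, R=–
  73: L=–, R=74
  48: L=22, R=51
  22: L=–, R=31
  31: L=25, R=43
  51: L=–, R=56
  74: L=–, R=–
  43: L=–, R=47
  25: L=–, R=27
  47: L=–, R=–
  27: L=–, R=–
  56: L=–, R=58
  69: L=–, R=–
  58: L=–, R=–

Delete 63 (two children — replace with in-order successor).
After deletion, path to 43: 72 → 69 → 61 → 59 → 48 → 22 → 31 → 43.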